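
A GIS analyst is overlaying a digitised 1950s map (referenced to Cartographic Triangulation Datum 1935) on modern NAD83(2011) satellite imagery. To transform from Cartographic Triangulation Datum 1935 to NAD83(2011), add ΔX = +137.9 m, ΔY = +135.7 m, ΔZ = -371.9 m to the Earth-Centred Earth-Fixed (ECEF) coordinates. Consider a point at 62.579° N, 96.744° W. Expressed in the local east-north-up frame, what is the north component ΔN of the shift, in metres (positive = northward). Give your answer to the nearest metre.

At φ = 62.579°, λ = -96.744°: sin φ = 0.887647, cos φ = 0.460525, sin λ = -0.993081, cos λ = -0.117433.
ΔN = −sin φ cos λ·ΔX − sin φ sin λ·ΔY + cos φ·ΔZ = −(0.887647)(-0.117433)(137.9) − (0.887647)(-0.993081)(135.7) + (0.460525)(-371.9) = -37.27 m.

ΔN = -37 m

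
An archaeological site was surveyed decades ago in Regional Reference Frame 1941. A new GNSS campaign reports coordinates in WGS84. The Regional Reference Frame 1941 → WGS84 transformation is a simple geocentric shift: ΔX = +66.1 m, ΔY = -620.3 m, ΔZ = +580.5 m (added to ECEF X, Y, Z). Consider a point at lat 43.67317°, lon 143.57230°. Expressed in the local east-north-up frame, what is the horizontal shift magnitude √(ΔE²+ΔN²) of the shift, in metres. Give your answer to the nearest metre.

At φ = 43.67317°, λ = 143.57230°: sin φ = 0.690544, cos φ = 0.723291, sin λ = 0.593808, cos λ = -0.804607.
ΔE = −sin λ·ΔX + cos λ·ΔY = −(0.593808)·(66.1) + (-0.804607)·(-620.3) = 459.85 m.
ΔN = −sin φ cos λ·ΔX − sin φ sin λ·ΔY + cos φ·ΔZ = −(0.690544)(-0.804607)(66.1) − (0.690544)(0.593808)(-620.3) + (0.723291)(580.5) = 710.95 m.
Horizontal magnitude = √(ΔE² + ΔN²) = √(459.85² + 710.95²) = 846.71 m.

847 m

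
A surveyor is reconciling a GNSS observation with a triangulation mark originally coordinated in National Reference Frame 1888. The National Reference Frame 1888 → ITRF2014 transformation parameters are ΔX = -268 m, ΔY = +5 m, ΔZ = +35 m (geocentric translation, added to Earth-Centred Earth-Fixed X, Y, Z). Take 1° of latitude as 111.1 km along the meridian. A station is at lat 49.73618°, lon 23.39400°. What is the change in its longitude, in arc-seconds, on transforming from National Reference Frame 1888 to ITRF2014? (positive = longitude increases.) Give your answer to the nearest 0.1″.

sin φ = 0.763077, cos φ = 0.646308, sin λ = 0.397052, cos λ = 0.917796.
East component: ΔE = −sin λ·ΔX + cos λ·ΔY = −(0.397052)(-268) + (0.917796)(5) = 111.00 m.
1° of latitude spans 111100 m; at latitude φ, 1° of longitude spans that × cos φ = 71804.8 m, so Δλ = 111.00 / 71804.8 × 3600 = 5.565″.

Δλ = 5.6″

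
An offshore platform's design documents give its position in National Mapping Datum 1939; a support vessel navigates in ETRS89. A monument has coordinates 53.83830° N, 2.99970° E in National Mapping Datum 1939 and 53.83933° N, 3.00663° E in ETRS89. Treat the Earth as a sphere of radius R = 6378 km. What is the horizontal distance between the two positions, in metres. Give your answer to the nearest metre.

469 m

Δφ = 53.83933° − 53.83830° = +0.00103°; Δλ = 3.00663° − 2.99970° = +0.00693°.
1° along a meridian = πR/180 = 111317 m.
ΔN = Δφ × 111317 = 114.7 m; ΔE = Δλ × 111317 × cos(53.83830°) = +0.00693 × 111317 × 0.590066 = 455.2 m.
Distance = √(ΔE² + ΔN²) = √(455.2² + 114.7²) = 469.4 m.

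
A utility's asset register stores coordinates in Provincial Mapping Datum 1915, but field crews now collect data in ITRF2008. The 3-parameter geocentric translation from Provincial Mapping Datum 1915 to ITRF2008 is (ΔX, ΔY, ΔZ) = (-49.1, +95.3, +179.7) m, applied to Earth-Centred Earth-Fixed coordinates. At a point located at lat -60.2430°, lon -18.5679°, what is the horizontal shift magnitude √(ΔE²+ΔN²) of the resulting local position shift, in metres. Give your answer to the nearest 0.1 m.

78.0 m

The local east axis at (φ, λ) is (−sin λ, cos λ, 0), so ΔE = −sin(-18.5679°)·(-49.1) + cos(-18.5679°)·95.3 = 74.70 m.
The local north axis is (−sin φ cos λ, −sin φ sin λ, cos φ), giving ΔN = -40.407 − 26.345 + 89.189 = 22.44 m.
Horizontal magnitude = √(ΔE² + ΔN²) = √(74.70² + 22.44²) = 78.00 m.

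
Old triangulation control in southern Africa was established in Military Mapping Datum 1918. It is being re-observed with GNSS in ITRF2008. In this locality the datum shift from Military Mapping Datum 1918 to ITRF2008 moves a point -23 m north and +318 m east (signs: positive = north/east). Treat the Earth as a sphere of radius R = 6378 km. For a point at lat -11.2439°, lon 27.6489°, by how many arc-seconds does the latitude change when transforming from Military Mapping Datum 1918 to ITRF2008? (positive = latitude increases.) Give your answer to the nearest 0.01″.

On a sphere of radius R, 1 rad of latitude = R, so Δφ = ΔN / R = -23.0 / 6378000 = -3.6061e-06 rad = -0.744″.

Δφ = -0.74″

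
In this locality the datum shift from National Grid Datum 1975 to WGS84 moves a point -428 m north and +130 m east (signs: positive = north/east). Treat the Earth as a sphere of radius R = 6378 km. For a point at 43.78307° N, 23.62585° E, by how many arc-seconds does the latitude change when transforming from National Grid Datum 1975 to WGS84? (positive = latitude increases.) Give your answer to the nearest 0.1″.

On a sphere of radius R, 1 rad of latitude = R, so Δφ = ΔN / R = -428.0 / 6378000 = -6.7106e-05 rad = -13.842″.

Δφ = -13.8″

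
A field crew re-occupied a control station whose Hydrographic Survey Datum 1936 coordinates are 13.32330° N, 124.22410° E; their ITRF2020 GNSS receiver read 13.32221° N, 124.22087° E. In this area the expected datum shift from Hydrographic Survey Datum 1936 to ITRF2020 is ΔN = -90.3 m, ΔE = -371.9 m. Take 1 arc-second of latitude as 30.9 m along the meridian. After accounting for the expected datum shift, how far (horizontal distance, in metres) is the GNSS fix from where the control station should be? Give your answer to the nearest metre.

38 m

Observed coordinate differences: Δφ = -0.00109°, Δλ = -0.00323°.
Converting to metres (1° lat = 111240 m, cos φ = 0.973085): observed ΔN = -121.3 m, observed ΔE = -349.6 m.
Subtracting the expected shift leaves a residual of -121.3 − (-90.3) = -31.0 m north and -349.6 − (-371.9) = 22.3 m east.
Residual distance = √((-31.0)² + 22.3²) = 38.1 m.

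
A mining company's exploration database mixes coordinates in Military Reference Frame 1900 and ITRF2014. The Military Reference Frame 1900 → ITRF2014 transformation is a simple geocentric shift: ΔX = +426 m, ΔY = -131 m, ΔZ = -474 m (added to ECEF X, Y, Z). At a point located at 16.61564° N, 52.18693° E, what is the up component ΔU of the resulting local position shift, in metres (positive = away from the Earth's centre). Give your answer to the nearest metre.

ΔU = 16 m

The local up (radial) axis is (cos φ cos λ, cos φ sin λ, sin φ), giving ΔU = 250.270 − 99.171 − 135.540 = 15.56 m.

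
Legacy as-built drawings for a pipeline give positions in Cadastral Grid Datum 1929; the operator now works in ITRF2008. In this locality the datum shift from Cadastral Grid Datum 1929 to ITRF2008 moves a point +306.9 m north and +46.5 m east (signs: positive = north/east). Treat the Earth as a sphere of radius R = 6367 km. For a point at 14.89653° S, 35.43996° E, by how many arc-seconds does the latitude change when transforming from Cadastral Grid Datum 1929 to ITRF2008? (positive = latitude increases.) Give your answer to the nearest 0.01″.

On a sphere of radius R, 1 rad of latitude = R, so Δφ = ΔN / R = 306.9 / 6367000 = 4.8202e-05 rad = 9.942″.

Δφ = 9.94″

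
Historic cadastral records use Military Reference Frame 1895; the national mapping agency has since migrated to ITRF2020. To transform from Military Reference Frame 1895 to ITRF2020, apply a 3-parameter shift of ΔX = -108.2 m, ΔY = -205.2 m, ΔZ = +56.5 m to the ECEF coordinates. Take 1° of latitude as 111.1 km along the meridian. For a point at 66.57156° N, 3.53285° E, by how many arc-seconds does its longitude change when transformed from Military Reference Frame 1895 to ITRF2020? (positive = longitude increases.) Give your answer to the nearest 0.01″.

sin φ = 0.917557, cos φ = 0.397603, sin λ = 0.061621, cos λ = 0.998100.
East component: ΔE = −sin λ·ΔX + cos λ·ΔY = −(0.061621)(-108.2) + (0.998100)(-205.2) = -198.14 m.
1° of latitude spans 111100 m; at latitude φ, 1° of longitude spans that × cos φ = 44173.7 m, so Δλ = -198.14 / 44173.7 × 3600 = -16.148″.

Δλ = -16.15″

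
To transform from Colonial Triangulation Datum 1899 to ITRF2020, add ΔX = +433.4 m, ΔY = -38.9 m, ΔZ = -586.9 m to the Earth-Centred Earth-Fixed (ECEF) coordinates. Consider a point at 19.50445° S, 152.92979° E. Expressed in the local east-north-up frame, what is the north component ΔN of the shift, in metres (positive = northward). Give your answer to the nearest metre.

ΔN = -688 m

The local north axis is (−sin φ cos λ, −sin φ sin λ, cos φ), giving ΔN = -128.851 − 5.911 − 553.221 = -687.98 m.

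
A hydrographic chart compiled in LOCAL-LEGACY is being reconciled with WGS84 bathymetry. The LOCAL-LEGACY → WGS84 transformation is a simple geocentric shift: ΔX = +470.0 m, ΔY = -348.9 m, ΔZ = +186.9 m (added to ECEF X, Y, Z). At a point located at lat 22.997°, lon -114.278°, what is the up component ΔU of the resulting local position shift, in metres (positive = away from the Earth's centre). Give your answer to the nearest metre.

ΔU = 188 m

At φ = 22.997°, λ = -114.278°: sin φ = 0.390683, cos φ = 0.920525, sin λ = -0.911561, cos λ = -0.411164.
ΔU = cos φ cos λ·ΔX + cos φ sin λ·ΔY + sin φ·ΔZ = (0.920525)(-0.411164)(470.0) + (0.920525)(-0.911561)(-348.9) + (0.390683)(186.9) = 187.90 m.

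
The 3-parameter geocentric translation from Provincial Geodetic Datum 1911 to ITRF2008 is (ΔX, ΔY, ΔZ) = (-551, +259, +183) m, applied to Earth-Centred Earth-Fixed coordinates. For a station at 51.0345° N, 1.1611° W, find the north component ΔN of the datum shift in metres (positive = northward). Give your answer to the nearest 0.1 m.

ΔN = 547.5 m

The local north axis is (−sin φ cos λ, −sin φ sin λ, cos φ), giving ΔN = 428.328 + 4.081 + 115.080 = 547.49 m.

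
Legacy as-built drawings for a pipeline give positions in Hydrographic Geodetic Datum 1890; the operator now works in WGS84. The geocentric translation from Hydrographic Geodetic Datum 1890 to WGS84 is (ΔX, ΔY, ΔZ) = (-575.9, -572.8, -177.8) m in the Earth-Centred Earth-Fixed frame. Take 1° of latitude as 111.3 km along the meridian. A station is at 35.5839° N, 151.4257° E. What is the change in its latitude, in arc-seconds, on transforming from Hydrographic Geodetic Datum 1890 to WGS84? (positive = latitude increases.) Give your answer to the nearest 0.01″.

Δφ = -9.04″

sin φ = 0.581894, cos φ = 0.813264, sin λ = 0.478298, cos λ = -0.878198.
North component: ΔN = −sin φ cos λ·ΔX − sin φ sin λ·ΔY + cos φ·ΔZ = −(0.581894)(-0.878198)(-575.9) − (0.581894)(0.478298)(-572.8) + (0.813264)(-177.8) = -279.47 m.
1° of latitude spans 111300 m, so Δφ = -279.47 / 111300 × 3600 = -9.040″.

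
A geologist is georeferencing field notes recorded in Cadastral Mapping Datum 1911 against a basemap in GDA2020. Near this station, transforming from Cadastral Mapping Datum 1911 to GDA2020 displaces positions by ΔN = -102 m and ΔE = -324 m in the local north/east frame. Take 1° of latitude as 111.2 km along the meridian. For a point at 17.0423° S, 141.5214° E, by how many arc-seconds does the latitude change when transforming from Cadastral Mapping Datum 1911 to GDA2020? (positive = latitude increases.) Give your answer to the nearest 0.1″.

1° of latitude = 111.2 km, so Δφ = -102.0 / 111200 = -0.0009173° = -3.302″.

Δφ = -3.3″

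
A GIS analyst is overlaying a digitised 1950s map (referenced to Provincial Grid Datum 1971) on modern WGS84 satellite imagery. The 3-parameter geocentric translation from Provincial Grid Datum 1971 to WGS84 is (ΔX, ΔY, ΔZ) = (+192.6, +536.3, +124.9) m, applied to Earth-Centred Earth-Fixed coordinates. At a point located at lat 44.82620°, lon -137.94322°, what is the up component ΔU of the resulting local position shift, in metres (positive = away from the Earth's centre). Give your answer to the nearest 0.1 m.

The local up (radial) axis is (cos φ cos λ, cos φ sin λ, sin φ), giving ΔU = -101.424 − 254.797 + 88.049 = -268.17 m.

ΔU = -268.2 m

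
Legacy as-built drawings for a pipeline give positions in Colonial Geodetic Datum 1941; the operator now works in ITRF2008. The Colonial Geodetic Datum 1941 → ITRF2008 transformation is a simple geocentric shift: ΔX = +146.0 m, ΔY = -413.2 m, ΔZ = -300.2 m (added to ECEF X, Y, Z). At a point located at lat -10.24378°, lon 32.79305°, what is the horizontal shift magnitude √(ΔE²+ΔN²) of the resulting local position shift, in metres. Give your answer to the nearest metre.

529 m

At φ = -10.24378°, λ = 32.79305°: sin φ = -0.177837, cos φ = 0.984060, sin λ = 0.541606, cos λ = 0.840632.
ΔE = −sin λ·ΔX + cos λ·ΔY = −(0.541606)·(146.0) + (0.840632)·(-413.2) = -426.42 m.
ΔN = −sin φ cos λ·ΔX − sin φ sin λ·ΔY + cos φ·ΔZ = −(-0.177837)(0.840632)(146.0) − (-0.177837)(0.541606)(-413.2) + (0.984060)(-300.2) = -313.39 m.
Horizontal magnitude = √(ΔE² + ΔN²) = √((-426.42)² + (-313.39)²) = 529.20 m.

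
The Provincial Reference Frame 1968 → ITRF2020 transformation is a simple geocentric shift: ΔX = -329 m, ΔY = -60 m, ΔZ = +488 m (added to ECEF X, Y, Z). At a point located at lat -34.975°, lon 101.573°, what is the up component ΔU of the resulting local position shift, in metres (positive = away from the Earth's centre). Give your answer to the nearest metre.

The local up (radial) axis is (cos φ cos λ, cos φ sin λ, sin φ), giving ΔU = 54.083 − 48.165 − 279.731 = -273.81 m.

ΔU = -274 m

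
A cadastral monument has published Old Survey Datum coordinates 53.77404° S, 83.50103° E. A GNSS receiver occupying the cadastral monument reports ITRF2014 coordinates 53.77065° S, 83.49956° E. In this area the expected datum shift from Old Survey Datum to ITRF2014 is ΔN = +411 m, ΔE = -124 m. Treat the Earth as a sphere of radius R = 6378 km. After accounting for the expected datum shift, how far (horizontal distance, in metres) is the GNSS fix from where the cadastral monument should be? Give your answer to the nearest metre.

43 m

Observed coordinate differences: Δφ = +0.00339°, Δλ = -0.00147°.
Converting to metres (1° lat = 111317 m, cos φ = 0.590971): observed ΔN = 377.4 m, observed ΔE = -96.7 m.
Subtracting the expected shift leaves a residual of 377.4 − (411) = -33.6 m north and -96.7 − (-124) = 27.3 m east.
Residual distance = √((-33.6)² + 27.3²) = 43.3 m.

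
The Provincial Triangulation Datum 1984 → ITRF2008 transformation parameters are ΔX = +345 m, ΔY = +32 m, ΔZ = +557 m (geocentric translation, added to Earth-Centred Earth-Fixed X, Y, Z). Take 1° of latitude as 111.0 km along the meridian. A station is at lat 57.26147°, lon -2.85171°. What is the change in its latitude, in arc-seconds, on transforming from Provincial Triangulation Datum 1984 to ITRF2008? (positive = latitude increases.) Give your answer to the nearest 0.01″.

sin φ = 0.841147, cos φ = 0.540806, sin λ = -0.049751, cos λ = 0.998762.
North component: ΔN = −sin φ cos λ·ΔX − sin φ sin λ·ΔY + cos φ·ΔZ = −(0.841147)(0.998762)(345) − (0.841147)(-0.049751)(32) + (0.540806)(557) = 12.73 m.
1° of latitude spans 111000 m, so Δφ = 12.73 / 111000 × 3600 = 0.413″.

Δφ = 0.41″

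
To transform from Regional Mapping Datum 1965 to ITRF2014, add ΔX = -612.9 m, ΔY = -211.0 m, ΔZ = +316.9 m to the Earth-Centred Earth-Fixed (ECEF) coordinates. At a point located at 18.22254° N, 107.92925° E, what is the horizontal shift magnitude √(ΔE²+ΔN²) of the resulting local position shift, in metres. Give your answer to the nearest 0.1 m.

716.2 m

The local east axis at (φ, λ) is (−sin λ, cos λ, 0), so ΔE = −sin(107.92925°)·(-612.9) + cos(107.92925°)·(-211.0) = 648.09 m.
The local north axis is (−sin φ cos λ, −sin φ sin λ, cos φ), giving ΔN = -59.001 + 62.777 + 301.007 = 304.78 m.
Horizontal magnitude = √(ΔE² + ΔN²) = √(648.09² + 304.78²) = 716.18 m.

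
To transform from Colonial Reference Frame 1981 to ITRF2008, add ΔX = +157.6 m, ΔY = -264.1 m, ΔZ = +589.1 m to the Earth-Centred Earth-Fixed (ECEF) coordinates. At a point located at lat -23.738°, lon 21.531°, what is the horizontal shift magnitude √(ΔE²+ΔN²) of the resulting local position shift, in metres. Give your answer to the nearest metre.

636 m

The local east axis at (φ, λ) is (−sin λ, cos λ, 0), so ΔE = −sin(21.531°)·157.6 + cos(21.531°)·(-264.1) = -303.51 m.
The local north axis is (−sin φ cos λ, −sin φ sin λ, cos φ), giving ΔN = 59.016 − 39.018 + 539.260 = 559.26 m.
Horizontal magnitude = √(ΔE² + ΔN²) = √((-303.51)² + 559.26²) = 636.31 m.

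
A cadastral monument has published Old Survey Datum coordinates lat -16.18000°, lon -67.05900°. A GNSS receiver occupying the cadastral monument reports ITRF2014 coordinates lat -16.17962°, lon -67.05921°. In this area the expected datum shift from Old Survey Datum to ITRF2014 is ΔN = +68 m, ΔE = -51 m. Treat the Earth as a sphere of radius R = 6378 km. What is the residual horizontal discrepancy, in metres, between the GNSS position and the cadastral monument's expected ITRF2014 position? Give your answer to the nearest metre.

Observed coordinate differences: Δφ = +0.00038°, Δλ = -0.00021°.
Converting to metres (1° lat = 111317 m, cos φ = 0.960391): observed ΔN = 42.3 m, observed ΔE = -22.5 m.
Subtracting the expected shift leaves a residual of 42.3 − (68) = -25.7 m north and -22.5 − (-51) = 28.5 m east.
Residual distance = √((-25.7)² + 28.5²) = 38.4 m.

38 m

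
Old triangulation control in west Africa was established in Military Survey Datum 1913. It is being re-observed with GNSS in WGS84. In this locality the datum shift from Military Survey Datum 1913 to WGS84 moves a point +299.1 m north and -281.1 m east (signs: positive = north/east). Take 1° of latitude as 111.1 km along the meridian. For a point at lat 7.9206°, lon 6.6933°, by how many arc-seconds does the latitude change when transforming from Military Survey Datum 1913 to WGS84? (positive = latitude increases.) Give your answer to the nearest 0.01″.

1° of latitude = 111.1 km, so Δφ = 299.1 / 111100 = 0.0026922° = 9.692″.

Δφ = 9.69″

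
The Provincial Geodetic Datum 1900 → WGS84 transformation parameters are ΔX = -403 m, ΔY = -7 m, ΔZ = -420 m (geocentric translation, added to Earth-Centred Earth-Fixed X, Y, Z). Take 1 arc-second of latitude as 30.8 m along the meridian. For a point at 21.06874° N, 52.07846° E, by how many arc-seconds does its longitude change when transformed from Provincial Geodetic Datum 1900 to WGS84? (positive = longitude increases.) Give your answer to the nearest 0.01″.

Δλ = 10.91″

sin φ = 0.359488, cos φ = 0.933150, sin λ = 0.788853, cos λ = 0.614582.
East component: ΔE = −sin λ·ΔX + cos λ·ΔY = −(0.788853)(-403) + (0.614582)(-7) = 313.61 m.
1° of latitude spans 3600 × 30.80 = 110880 m; at latitude φ, 1° of longitude spans that × cos φ = 103467.7 m, so Δλ = 313.61 / 103467.7 × 3600 = 10.911″.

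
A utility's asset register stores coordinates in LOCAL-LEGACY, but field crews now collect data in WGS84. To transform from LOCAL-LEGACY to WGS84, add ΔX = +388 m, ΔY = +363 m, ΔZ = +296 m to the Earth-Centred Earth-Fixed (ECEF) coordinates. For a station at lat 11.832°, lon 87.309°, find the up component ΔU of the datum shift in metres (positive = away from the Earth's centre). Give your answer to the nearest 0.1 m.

The local up (radial) axis is (cos φ cos λ, cos φ sin λ, sin φ), giving ΔU = 17.829 + 354.896 + 60.693 = 433.42 m.

ΔU = 433.4 m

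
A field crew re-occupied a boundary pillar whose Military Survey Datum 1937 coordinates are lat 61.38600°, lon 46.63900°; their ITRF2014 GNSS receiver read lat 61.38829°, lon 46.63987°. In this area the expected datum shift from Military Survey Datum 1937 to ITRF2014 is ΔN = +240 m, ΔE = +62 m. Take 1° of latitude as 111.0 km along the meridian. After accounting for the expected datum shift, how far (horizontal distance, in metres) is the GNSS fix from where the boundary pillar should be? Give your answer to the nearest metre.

Observed coordinate differences: Δφ = +0.00229°, Δλ = +0.00087°.
Converting to metres (1° lat = 111000 m, cos φ = 0.478906): observed ΔN = 254.2 m, observed ΔE = 46.2 m.
Subtracting the expected shift leaves a residual of 254.2 − (240) = 14.2 m north and 46.2 − (62) = -15.8 m east.
Residual distance = √(14.2² + (-15.8)²) = 21.2 m.

21 m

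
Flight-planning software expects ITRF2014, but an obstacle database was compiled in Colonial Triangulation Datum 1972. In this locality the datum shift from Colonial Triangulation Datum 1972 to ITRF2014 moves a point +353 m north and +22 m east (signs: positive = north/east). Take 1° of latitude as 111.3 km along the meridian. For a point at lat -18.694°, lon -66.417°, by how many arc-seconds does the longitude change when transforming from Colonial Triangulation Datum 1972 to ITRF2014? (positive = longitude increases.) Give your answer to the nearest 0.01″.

At latitude -18.694°, cos φ = 0.947244.
1° of longitude at this latitude = 111.3 × cos φ = 105.43 km, so Δλ = 22.0 / 105428.2 = 0.0002087° = 0.751″.

Δλ = 0.75″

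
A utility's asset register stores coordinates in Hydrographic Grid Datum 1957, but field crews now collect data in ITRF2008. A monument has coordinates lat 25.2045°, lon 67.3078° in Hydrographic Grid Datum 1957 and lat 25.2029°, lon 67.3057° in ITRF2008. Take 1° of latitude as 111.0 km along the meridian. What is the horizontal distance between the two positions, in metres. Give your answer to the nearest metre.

Δφ = 25.2029° − 25.2045° = -0.0016°; Δλ = 67.3057° − 67.3078° = -0.0021°.
ΔN = Δφ × 111000 = -177.6 m; ΔE = Δλ × 111000 × cos(25.2045°) = -0.0021 × 111000 × 0.904794 = -210.9 m.
Distance = √(ΔE² + ΔN²) = √((-210.9)² + (-177.6)²) = 275.7 m.

276 m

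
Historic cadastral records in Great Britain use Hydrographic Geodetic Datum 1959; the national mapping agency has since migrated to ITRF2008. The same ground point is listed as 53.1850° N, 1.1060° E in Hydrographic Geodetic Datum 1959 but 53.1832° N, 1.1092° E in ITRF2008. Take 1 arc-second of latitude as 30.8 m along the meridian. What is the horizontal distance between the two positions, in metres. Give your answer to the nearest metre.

Δφ = 53.1832° − 53.1850° = -0.0018°; Δλ = 1.1092° − 1.1060° = +0.0032°.
1° of latitude = 3600 × 30.80 = 110880 m.
ΔN = Δφ × 110880 = -199.6 m; ΔE = Δλ × 110880 × cos(53.1850°) = +0.0032 × 110880 × 0.599233 = 212.6 m.
Distance = √(ΔE² + ΔN²) = √(212.6² + (-199.6)²) = 291.6 m.

292 m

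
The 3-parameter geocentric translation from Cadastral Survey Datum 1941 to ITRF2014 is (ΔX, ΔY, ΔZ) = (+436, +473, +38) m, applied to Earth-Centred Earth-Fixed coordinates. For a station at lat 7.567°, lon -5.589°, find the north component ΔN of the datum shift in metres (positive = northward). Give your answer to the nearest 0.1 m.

ΔN = -13.4 m

At φ = 7.567°, λ = -5.589°: sin φ = 0.131685, cos φ = 0.991292, sin λ = -0.097392, cos λ = 0.995246.
ΔN = −sin φ cos λ·ΔX − sin φ sin λ·ΔY + cos φ·ΔZ = −(0.131685)(0.995246)(436) − (0.131685)(-0.097392)(473) + (0.991292)(38) = -13.41 m.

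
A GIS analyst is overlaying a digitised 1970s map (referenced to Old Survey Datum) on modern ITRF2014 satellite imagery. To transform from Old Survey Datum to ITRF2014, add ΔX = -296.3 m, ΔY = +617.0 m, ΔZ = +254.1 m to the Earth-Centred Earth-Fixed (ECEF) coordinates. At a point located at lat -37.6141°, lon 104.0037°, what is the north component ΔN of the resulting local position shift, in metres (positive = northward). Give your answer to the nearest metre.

ΔN = 610 m

At φ = -37.6141°, λ = 104.0037°: sin φ = -0.610340, cos φ = 0.792139, sin λ = 0.970280, cos λ = -0.241985.
ΔN = −sin φ cos λ·ΔX − sin φ sin λ·ΔY + cos φ·ΔZ = −(-0.610340)(-0.241985)(-296.3) − (-0.610340)(0.970280)(617.0) + (0.792139)(254.1) = 610.43 m.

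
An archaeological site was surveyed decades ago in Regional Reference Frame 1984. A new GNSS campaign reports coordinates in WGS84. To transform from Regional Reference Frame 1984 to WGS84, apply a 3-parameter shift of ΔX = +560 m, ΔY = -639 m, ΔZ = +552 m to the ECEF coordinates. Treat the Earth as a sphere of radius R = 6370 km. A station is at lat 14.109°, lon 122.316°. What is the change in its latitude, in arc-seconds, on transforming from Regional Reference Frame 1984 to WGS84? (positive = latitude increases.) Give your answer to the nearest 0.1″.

sin φ = 0.243767, cos φ = 0.969834, sin λ = 0.845113, cos λ = -0.534588.
North component: ΔN = −sin φ cos λ·ΔX − sin φ sin λ·ΔY + cos φ·ΔZ = −(0.243767)(-0.534588)(560) − (0.243767)(0.845113)(-639) + (0.969834)(552) = 739.97 m.
1° of latitude spans πR/180 = 111177 m, so Δφ = 739.97 / 111177 × 3600 = 23.961″.

Δφ = 24.0″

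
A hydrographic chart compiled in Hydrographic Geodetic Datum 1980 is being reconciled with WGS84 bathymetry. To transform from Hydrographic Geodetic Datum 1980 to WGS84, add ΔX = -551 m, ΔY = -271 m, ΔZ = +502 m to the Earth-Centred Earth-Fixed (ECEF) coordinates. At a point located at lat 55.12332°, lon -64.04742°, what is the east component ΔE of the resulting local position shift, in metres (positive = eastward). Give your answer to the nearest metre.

At φ = 55.12332°, λ = -64.04742°: sin φ = 0.820385, cos φ = 0.571812, sin λ = -0.899157, cos λ = 0.437627.
ΔE = −sin λ·ΔX + cos λ·ΔY = −(-0.899157)·(-551) + (0.437627)·(-271) = -614.03 m.

ΔE = -614 m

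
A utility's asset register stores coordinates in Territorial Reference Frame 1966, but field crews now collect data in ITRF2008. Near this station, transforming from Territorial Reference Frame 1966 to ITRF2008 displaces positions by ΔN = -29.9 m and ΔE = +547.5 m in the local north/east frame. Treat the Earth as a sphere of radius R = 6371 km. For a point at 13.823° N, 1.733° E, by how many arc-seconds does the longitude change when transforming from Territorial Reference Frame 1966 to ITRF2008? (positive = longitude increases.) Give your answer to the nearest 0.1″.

At latitude 13.823°, cos φ = 0.971038.
One radian of longitude at latitude φ spans R cos φ, so Δλ = ΔE / (R cos φ) = 547.5 / (6371000 × 0.971038) = 8.8499e-05 rad = 18.254″.

Δλ = 18.3″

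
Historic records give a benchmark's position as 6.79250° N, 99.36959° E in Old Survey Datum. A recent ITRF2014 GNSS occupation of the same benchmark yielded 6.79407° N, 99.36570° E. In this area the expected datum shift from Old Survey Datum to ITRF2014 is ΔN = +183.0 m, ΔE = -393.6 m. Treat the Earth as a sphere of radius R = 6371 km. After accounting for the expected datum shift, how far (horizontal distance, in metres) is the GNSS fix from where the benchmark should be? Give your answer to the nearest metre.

37 m

Observed coordinate differences: Δφ = +0.00157°, Δλ = -0.00389°.
Converting to metres (1° lat = 111195 m, cos φ = 0.992981): observed ΔN = 174.6 m, observed ΔE = -429.5 m.
Subtracting the expected shift leaves a residual of 174.6 − (183.0) = -8.4 m north and -429.5 − (-393.6) = -35.9 m east.
Residual distance = √((-8.4)² + (-35.9)²) = 36.9 m.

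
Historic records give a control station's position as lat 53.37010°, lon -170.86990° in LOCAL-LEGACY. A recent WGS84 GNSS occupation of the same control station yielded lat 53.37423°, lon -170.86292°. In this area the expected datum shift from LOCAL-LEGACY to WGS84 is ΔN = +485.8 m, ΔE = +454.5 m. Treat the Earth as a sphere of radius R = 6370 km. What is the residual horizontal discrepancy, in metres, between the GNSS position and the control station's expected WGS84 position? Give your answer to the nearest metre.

Observed coordinate differences: Δφ = +0.00413°, Δλ = +0.00698°.
Converting to metres (1° lat = 111177 m, cos φ = 0.596644): observed ΔN = 459.2 m, observed ΔE = 463.0 m.
Subtracting the expected shift leaves a residual of 459.2 − (485.8) = -26.6 m north and 463.0 − (454.5) = 8.5 m east.
Residual distance = √((-26.6)² + 8.5²) = 28.0 m.

28 m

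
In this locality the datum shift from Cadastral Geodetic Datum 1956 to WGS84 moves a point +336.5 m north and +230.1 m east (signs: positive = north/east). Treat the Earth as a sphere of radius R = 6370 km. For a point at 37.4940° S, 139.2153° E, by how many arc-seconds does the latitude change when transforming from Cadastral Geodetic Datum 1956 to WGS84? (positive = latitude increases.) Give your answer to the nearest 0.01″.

On a sphere of radius R, 1 rad of latitude = R, so Δφ = ΔN / R = 336.5 / 6370000 = 5.2826e-05 rad = 10.896″.

Δφ = 10.90″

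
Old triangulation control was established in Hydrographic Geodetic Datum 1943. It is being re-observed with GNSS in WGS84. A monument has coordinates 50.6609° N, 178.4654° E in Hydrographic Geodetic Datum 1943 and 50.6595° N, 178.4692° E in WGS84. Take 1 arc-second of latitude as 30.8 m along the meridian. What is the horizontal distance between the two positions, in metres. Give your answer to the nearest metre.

Δφ = 50.6595° − 50.6609° = -0.0014°; Δλ = 178.4692° − 178.4654° = +0.0038°.
1° of latitude = 3600 × 30.80 = 110880 m.
ΔN = Δφ × 110880 = -155.2 m; ΔE = Δλ × 110880 × cos(50.6609°) = +0.0038 × 110880 × 0.633909 = 267.1 m.
Distance = √(ΔE² + ΔN²) = √(267.1² + (-155.2)²) = 308.9 m.

309 m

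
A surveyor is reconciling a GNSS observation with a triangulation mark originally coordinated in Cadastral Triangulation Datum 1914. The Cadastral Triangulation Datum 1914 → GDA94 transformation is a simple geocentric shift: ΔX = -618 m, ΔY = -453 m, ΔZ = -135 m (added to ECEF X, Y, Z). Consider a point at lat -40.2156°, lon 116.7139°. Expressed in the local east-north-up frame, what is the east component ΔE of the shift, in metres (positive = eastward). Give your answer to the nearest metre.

At φ = -40.2156°, λ = 116.7139°: sin φ = -0.645666, cos φ = 0.763620, sin λ = 0.893262, cos λ = -0.449536.
ΔE = −sin λ·ΔX + cos λ·ΔY = −(0.893262)·(-618) + (-0.449536)·(-453) = 755.68 m.

ΔE = 756 m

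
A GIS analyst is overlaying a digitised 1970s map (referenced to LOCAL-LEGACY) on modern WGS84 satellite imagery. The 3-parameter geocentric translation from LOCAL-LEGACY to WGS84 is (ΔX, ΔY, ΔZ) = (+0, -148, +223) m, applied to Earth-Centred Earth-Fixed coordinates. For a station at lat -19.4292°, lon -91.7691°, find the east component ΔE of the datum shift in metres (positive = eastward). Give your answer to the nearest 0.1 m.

At φ = -19.4292°, λ = -91.7691°: sin φ = -0.332642, cos φ = 0.943053, sin λ = -0.999523, cos λ = -0.030872.
ΔE = −sin λ·ΔX + cos λ·ΔY = −(-0.999523)·(0) + (-0.030872)·(-148) = 4.57 m.

ΔE = 4.6 m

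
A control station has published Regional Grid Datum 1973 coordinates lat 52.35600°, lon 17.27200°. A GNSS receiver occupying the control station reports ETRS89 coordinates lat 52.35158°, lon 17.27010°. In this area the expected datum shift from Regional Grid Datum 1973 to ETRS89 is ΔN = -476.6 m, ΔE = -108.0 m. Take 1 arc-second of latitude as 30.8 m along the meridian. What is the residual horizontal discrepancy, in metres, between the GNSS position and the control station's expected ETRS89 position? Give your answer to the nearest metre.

25 m

Observed coordinate differences: Δφ = -0.00442°, Δλ = -0.00190°.
Converting to metres (1° lat = 110880 m, cos φ = 0.610753): observed ΔN = -490.1 m, observed ΔE = -128.7 m.
Subtracting the expected shift leaves a residual of -490.1 − (-476.6) = -13.5 m north and -128.7 − (-108.0) = -20.7 m east.
Residual distance = √((-13.5)² + (-20.7)²) = 24.7 m.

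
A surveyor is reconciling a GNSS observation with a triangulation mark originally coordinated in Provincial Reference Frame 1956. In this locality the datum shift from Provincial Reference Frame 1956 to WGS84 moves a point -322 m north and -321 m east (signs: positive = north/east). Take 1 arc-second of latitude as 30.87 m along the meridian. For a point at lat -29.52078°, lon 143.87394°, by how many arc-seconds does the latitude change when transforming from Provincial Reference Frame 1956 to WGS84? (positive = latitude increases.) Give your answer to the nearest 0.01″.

1″ of latitude = 30.87 m, so Δφ = -322.0 / 30.87 = -10.431″.

Δφ = -10.43″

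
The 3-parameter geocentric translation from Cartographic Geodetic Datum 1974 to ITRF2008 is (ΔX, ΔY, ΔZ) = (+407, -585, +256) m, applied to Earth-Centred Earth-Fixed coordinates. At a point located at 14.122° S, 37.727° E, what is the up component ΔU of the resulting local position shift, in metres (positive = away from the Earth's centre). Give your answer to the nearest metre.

At φ = -14.122°, λ = 37.727°: sin φ = -0.243987, cos φ = 0.969778, sin λ = 0.611900, cos λ = 0.790935.
ΔU = cos φ cos λ·ΔX + cos φ sin λ·ΔY + sin φ·ΔZ = (0.969778)(0.790935)(407) + (0.969778)(0.611900)(-585) + (-0.243987)(256) = -97.42 m.

ΔU = -97 m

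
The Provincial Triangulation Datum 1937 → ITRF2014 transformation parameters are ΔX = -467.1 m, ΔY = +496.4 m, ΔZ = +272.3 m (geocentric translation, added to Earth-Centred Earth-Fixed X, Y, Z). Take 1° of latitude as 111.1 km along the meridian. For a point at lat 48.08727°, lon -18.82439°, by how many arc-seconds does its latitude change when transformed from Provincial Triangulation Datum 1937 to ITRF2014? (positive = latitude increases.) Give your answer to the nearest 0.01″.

sin φ = 0.744163, cos φ = 0.667998, sin λ = -0.322669, cos λ = 0.946512.
North component: ΔN = −sin φ cos λ·ΔX − sin φ sin λ·ΔY + cos φ·ΔZ = −(0.744163)(0.946512)(-467.1) − (0.744163)(-0.322669)(496.4) + (0.667998)(272.3) = 630.10 m.
1° of latitude spans 111100 m, so Δφ = 630.10 / 111100 × 3600 = 20.417″.

Δφ = 20.42″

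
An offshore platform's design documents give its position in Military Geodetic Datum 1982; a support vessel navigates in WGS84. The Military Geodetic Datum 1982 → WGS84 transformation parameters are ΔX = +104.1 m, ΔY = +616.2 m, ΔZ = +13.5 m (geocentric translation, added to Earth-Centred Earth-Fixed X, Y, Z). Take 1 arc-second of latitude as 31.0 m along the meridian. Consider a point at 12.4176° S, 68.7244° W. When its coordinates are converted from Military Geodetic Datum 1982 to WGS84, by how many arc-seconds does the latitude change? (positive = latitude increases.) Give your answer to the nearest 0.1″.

Δφ = -3.3″

sin φ = -0.215035, cos φ = 0.976606, sin λ = -0.931846, cos λ = 0.362854.
North component: ΔN = −sin φ cos λ·ΔX − sin φ sin λ·ΔY + cos φ·ΔZ = −(-0.215035)(0.362854)(104.1) − (-0.215035)(-0.931846)(616.2) + (0.976606)(13.5) = -102.17 m.
1° of latitude spans 3600 × 31.00 = 111600 m, so Δφ = -102.17 / 111600 × 3600 = -3.296″.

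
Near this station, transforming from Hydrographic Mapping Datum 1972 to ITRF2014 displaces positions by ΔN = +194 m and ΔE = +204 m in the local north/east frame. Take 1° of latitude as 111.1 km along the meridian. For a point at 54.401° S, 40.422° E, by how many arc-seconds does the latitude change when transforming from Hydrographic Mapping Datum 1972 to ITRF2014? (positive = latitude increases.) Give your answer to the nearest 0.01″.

1° of latitude = 111.1 km, so Δφ = 194.0 / 111100 = 0.0017462° = 6.286″.

Δφ = 6.29″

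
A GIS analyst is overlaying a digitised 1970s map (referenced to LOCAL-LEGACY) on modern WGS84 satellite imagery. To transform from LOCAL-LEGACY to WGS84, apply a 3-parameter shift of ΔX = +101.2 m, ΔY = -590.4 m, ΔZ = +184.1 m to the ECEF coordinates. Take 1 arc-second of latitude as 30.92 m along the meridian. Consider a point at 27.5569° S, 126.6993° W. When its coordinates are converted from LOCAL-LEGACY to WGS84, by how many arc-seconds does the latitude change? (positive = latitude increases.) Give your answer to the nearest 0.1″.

sin φ = -0.462629, cos φ = 0.886552, sin λ = -0.801783, cos λ = -0.597615.
North component: ΔN = −sin φ cos λ·ΔX − sin φ sin λ·ΔY + cos φ·ΔZ = −(-0.462629)(-0.597615)(101.2) − (-0.462629)(-0.801783)(-590.4) + (0.886552)(184.1) = 354.23 m.
1° of latitude spans 3600 × 30.92 = 111312 m, so Δφ = 354.23 / 111312 × 3600 = 11.456″.

Δφ = 11.5″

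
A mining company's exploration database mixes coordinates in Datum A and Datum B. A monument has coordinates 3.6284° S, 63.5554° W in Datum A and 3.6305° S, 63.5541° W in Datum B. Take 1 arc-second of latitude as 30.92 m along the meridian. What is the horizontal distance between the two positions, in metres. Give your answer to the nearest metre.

Δφ = -3.6305° − -3.6284° = -0.0021°; Δλ = -63.5541° − -63.5554° = +0.0013°.
1° of latitude = 3600 × 30.92 = 111312 m.
ΔN = Δφ × 111312 = -233.8 m; ΔE = Δλ × 111312 × cos(-3.6284°) = +0.0013 × 111312 × 0.997995 = 144.4 m.
Distance = √(ΔE² + ΔN²) = √(144.4² + (-233.8)²) = 274.8 m.

275 m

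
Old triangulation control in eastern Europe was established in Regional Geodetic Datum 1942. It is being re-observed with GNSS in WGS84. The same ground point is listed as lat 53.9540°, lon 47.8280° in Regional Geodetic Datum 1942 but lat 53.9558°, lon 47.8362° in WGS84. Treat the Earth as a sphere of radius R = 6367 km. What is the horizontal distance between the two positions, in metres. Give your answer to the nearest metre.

Δφ = 53.9558° − 53.9540° = +0.0018°; Δλ = 47.8362° − 47.8280° = +0.0082°.
1° along a meridian = πR/180 = 111125 m.
ΔN = Δφ × 111125 = 200.0 m; ΔE = Δλ × 111125 × cos(53.9540°) = +0.0082 × 111125 × 0.588435 = 536.2 m.
Distance = √(ΔE² + ΔN²) = √(536.2² + 200.0²) = 572.3 m.

572 m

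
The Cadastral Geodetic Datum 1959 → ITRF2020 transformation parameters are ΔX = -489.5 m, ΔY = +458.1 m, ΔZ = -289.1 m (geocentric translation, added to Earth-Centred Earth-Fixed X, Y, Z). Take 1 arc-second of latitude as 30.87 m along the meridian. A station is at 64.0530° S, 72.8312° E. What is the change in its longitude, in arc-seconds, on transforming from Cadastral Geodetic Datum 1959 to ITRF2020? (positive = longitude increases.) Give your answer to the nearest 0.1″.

sin φ = -0.899199, cos φ = 0.437540, sin λ = 0.955439, cos λ = 0.295188.
East component: ΔE = −sin λ·ΔX + cos λ·ΔY = −(0.955439)(-489.5) + (0.295188)(458.1) = 602.91 m.
1° of latitude spans 3600 × 30.87 = 111132 m; at latitude φ, 1° of longitude spans that × cos φ = 48624.6 m, so Δλ = 602.91 / 48624.6 × 3600 = 44.638″.

Δλ = 44.6″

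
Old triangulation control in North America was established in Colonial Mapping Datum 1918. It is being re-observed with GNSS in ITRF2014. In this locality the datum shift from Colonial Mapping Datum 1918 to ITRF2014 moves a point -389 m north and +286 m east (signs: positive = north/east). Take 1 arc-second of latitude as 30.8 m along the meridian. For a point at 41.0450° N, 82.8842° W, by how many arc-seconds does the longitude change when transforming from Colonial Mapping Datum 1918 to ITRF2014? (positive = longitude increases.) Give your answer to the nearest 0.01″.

At latitude 41.0450°, cos φ = 0.754194.
1″ of longitude at this latitude = 30.80 × cos φ = 23.2292 m, so Δλ = 286.0 / 23.2292 = 12.312″.

Δλ = 12.31″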